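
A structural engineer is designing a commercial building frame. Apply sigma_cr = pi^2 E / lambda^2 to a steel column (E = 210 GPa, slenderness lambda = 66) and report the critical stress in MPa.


sigma_cr = pi^2 * E / lambda^2
= 9.8696 * 210000.0 / 66^2
= 9.8696 * 210000.0 / 4356
= 475.8074 MPa

475.8074 MPa


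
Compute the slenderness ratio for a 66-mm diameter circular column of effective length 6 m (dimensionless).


Radius of gyration r = d / 4 = 66 / 4 = 16.5 mm
L_eff = 6000.0 mm
Slenderness ratio = L / r = 6000.0 / 16.5 = 363.64 (dimensionless)

363.64 (dimensionless)


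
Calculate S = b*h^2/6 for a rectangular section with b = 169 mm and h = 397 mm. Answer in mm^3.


S = b * h^2 / 6
= 169 * 397^2 / 6
= 169 * 157609 / 6
= 4439320.17 mm^3

4439320.17 mm^3


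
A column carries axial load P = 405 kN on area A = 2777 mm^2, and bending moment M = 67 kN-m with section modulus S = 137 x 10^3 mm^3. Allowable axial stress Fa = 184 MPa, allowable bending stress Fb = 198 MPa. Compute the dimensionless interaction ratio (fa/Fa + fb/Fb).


f_a = P / A = 405000.0 / 2777 = 145.8408 MPa
f_b = M / S = 67000000.0 / 137000.0 = 489.0511 MPa
Ratio = f_a / Fa + f_b / Fb
= 145.8408 / 184 + 489.0511 / 198
= 3.2626 (dimensionless)

3.2626 (dimensionless)


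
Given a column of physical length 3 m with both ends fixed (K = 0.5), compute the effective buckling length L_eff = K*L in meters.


L_eff = K * L
= 0.5 * 3
= 1.5 m

1.5 m


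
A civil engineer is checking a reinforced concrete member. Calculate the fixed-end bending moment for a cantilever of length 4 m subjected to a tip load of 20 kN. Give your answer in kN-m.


For a cantilever with a point load at the free end:
M_max = P * L = 20 * 4 = 80 kN-m

80 kN-m


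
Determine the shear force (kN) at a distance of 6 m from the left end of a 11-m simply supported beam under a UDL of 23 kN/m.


R_A = w * L / 2 = 23 * 11 / 2 = 126.5 kN
V(x) = R_A - w * x = 126.5 - 23 * 6
= -11.5 kN

-11.5 kN


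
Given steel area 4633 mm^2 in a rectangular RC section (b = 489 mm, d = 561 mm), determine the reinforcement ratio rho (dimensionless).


rho = As / (b * d)
= 4633 / (489 * 561)
= 4633 / 274329
= 0.016888 (dimensionless)

0.016888 (dimensionless)


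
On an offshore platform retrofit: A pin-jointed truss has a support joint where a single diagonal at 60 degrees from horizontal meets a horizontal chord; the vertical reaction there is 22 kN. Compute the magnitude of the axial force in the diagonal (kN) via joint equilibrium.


At the joint, only the diagonal has a vertical component, so vertical equilibrium gives:
F * sin(60) = 22
F = 22 / sin(60)
= 22 / 0.866025
= 25.4 kN

25.4 kN


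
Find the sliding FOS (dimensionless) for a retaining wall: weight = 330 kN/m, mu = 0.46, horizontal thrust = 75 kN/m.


Resisting force = mu * W = 0.46 * 330 = 151.8 kN/m
FOS = Resisting / Driving = 151.8 / 75
= 2.024 (dimensionless)

2.024 (dimensionless)


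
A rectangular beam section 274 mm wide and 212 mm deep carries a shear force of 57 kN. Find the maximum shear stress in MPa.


A = b * h = 274 * 212 = 58088 mm^2
V = 57 kN = 57000.0 N
tau_max = 1.5 * V / A = 1.5 * 57000.0 / 58088
= 1.4719 MPa

1.4719 MPa


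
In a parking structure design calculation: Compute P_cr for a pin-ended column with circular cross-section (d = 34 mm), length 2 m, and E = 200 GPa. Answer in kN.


I = pi * d^4 / 64 = 65597.24 mm^4
L = 2000.0 mm
P_cr = pi^2 * E * I / L^2
= 9.8696 * 200000.0 * 65597.24 / 2000.0^2
= 32370.94 N = 32.3709 kN

32.3709 kN


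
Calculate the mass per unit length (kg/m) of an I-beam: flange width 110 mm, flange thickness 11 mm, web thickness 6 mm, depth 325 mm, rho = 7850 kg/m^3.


A_flanges = 2 * 110 * 11 = 2420 mm^2
A_web = (325 - 2 * 11) * 6 = 1818 mm^2
A_total = 2420 + 1818 = 4238 mm^2 = 0.004238 m^2
Weight = rho * A = 7850 * 0.004238 = 33.2683 kg/m

33.2683 kg/m


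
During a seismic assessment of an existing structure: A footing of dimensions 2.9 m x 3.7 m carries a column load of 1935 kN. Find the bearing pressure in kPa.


A = 2.9 * 3.7 = 10.73 m^2
q = P / A = 1935 / 10.73
= 180.3355 kPa

180.3355 kPa


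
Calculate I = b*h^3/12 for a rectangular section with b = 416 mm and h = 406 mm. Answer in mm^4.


I = b * h^3 / 12
= 416 * 406^3 / 12
= 416 * 66923416 / 12
= 2320011754.67 mm^4

2320011754.67 mm^4


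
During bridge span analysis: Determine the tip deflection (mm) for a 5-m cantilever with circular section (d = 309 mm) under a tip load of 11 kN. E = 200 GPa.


I = pi * d^4 / 64 = pi * 309^4 / 64 = 447511104.58 mm^4
L = 5000.0 mm, P = 11000.0 N, E = 200000.0 MPa
delta = P * L^3 / (3 * E * I)
= 11000.0 * 5000.0^3 / (3 * 200000.0 * 447511104.58)
= 5.1209 mm

5.1209 mm


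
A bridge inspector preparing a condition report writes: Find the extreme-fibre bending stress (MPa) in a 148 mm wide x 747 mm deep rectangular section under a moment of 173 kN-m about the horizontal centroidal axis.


I = b * h^3 / 12 = 148 * 747^3 / 12 = 5140936917.0 mm^4
y = h / 2 = 747 / 2 = 373.5 mm
M = 173 kN-m = 173000000.0 N-mm
sigma = M * y / I = 173000000.0 * 373.5 / 5140936917.0
= 12.57 MPa

12.57 MPa


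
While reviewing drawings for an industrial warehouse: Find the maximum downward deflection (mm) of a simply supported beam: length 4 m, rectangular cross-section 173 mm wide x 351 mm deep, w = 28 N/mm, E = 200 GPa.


I = 173 * 351^3 / 12 = 623427860.25 mm^4
L = 4000.0 mm, w = 28 N/mm, E = 200000.0 MPa
delta = 5 * w * L^4 / (384 * E * I)
= 5 * 28 * 4000.0^4 / (384 * 200000.0 * 623427860.25)
= 0.7485 mm

0.7485 mm


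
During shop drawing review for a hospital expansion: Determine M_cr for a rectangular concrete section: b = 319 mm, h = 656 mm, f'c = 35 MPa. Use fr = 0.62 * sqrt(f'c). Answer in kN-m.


fr = 0.62 * sqrt(35) = 0.62 * 5.9161 = 3.668 MPa
I = 319 * 656^3 / 12 = 7504486058.67 mm^4
y_t = 328.0 mm
M_cr = fr * I / y_t = 3.668 * 7504486058.67 / 328.0 N-mm
= 83.9214 kN-m

83.9214 kN-m


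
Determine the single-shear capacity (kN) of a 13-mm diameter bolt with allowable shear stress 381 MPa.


A = pi * d^2 / 4 = pi * 13^2 / 4 = 132.7323 mm^2
V = f_v * A / 1000 = 381 * 132.7323 / 1000
= 50.571 kN

50.571 kN


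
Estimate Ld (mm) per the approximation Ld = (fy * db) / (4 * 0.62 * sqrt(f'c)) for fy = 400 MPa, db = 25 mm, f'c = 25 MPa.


Ld = (fy * db) / (4 * 0.62 * sqrt(f'c))
= (400 * 25) / (4 * 0.62 * sqrt(25))
= 10000 / 12.4
= 806.45 mm

806.45 mm


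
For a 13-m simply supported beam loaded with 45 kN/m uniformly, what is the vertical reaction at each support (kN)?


Total load = w * L = 45 * 13 = 585 kN
By symmetry, each reaction R = total / 2 = 585 / 2 = 292.5 kN

292.5 kN


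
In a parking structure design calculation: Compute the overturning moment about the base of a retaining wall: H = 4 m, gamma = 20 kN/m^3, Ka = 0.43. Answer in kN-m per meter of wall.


Pa = 0.5 * Ka * gamma * H^2
= 0.5 * 0.43 * 20 * 4^2
= 68.8 kN/m
Arm = H / 3 = 4 / 3 = 1.3333 m
Mo = Pa * arm = Pa * H / 3 = 68.8 * 4 / 3 = 91.7333 kN-m/m

91.7333 kN-m/m


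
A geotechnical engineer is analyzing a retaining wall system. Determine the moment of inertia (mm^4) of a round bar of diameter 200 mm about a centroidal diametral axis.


r = d / 2 = 200 / 2 = 100.0 mm
I = pi * r^4 / 4 = pi * 100.0^4 / 4
= 78539816.34 mm^4

78539816.34 mm^4


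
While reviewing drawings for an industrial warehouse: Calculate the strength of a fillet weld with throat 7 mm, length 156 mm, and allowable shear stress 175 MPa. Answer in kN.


Strength = throat * length * allowable stress
= 7 * 156 * 175 N
= 191100 N
= 191.1 kN

191.1 kN


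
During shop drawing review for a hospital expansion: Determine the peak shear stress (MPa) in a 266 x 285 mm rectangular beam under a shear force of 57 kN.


A = b * h = 266 * 285 = 75810 mm^2
V = 57 kN = 57000.0 N
tau_max = 1.5 * V / A = 1.5 * 57000.0 / 75810
= 1.1278 MPa

1.1278 MPa


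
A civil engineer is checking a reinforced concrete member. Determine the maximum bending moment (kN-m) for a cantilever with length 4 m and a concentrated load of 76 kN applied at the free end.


For a cantilever with a point load at the free end:
M_max = P * L = 76 * 4 = 304 kN-m

304 kN-m


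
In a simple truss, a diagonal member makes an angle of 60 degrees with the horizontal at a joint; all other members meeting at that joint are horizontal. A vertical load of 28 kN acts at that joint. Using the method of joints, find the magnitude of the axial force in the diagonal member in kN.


At the joint, only the diagonal has a vertical component, so vertical equilibrium gives:
F * sin(60) = 28
F = 28 / sin(60)
= 28 / 0.866025
= 32.33 kN

32.33 kN


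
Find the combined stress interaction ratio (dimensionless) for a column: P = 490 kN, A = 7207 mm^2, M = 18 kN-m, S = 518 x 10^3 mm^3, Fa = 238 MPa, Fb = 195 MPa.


f_a = P / A = 490000.0 / 7207 = 67.9895 MPa
f_b = M / S = 18000000.0 / 518000.0 = 34.749 MPa
Ratio = f_a / Fa + f_b / Fb
= 67.9895 / 238 + 34.749 / 195
= 0.4639 (dimensionless)

0.4639 (dimensionless)


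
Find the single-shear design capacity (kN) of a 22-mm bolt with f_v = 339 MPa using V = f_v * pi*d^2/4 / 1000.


A = pi * d^2 / 4 = pi * 22^2 / 4 = 380.1327 mm^2
V = f_v * A / 1000 = 339 * 380.1327 / 1000
= 128.865 kN

128.865 kN


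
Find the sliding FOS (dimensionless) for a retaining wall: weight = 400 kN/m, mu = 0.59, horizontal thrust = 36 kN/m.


Resisting force = mu * W = 0.59 * 400 = 236.0 kN/m
FOS = Resisting / Driving = 236.0 / 36
= 6.5556 (dimensionless)

6.5556 (dimensionless)


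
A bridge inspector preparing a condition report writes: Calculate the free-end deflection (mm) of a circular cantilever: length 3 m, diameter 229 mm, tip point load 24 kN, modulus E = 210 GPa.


I = pi * d^4 / 64 = pi * 229^4 / 64 = 134993180.01 mm^4
L = 3000.0 mm, P = 24000.0 N, E = 210000.0 MPa
delta = P * L^3 / (3 * E * I)
= 24000.0 * 3000.0^3 / (3 * 210000.0 * 134993180.01)
= 7.6194 mm

7.6194 mm


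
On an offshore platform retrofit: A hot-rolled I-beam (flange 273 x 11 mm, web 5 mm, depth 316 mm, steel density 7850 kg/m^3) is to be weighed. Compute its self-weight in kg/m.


A_flanges = 2 * 273 * 11 = 6006 mm^2
A_web = (316 - 2 * 11) * 5 = 1470 mm^2
A_total = 6006 + 1470 = 7476 mm^2 = 0.007476 m^2
Weight = rho * A = 7850 * 0.007476 = 58.6866 kg/m

58.6866 kg/m


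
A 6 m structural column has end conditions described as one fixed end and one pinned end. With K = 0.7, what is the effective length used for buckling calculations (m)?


L_eff = K * L
= 0.7 * 6
= 4.2 m

4.2 m


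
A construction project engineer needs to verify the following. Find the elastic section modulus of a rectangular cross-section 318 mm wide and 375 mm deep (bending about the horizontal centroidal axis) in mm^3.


S = b * h^2 / 6
= 318 * 375^2 / 6
= 318 * 140625 / 6
= 7453125.0 mm^3

7453125.0 mm^3


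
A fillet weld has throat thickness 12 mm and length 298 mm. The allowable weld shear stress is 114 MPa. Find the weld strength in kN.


Strength = throat * length * allowable stress
= 12 * 298 * 114 N
= 407664 N
= 407.66 kN

407.66 kN


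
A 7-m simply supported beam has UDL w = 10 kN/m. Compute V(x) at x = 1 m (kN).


R_A = w * L / 2 = 10 * 7 / 2 = 35.0 kN
V(x) = R_A - w * x = 35.0 - 10 * 1
= 25.0 kN

25.0 kN


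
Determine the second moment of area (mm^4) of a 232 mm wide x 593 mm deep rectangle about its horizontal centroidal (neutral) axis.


I = b * h^3 / 12
= 232 * 593^3 / 12
= 232 * 208527857 / 12
= 4031538568.67 mm^4

4031538568.67 mm^4


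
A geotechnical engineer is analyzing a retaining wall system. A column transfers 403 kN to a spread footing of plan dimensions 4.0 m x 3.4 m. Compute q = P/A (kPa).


A = 4.0 * 3.4 = 13.6 m^2
q = P / A = 403 / 13.6
= 29.6324 kPa

29.6324 kPa


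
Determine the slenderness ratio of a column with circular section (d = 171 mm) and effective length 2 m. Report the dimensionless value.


Radius of gyration r = d / 4 = 171 / 4 = 42.75 mm
L_eff = 2000.0 mm
Slenderness ratio = L / r = 2000.0 / 42.75 = 46.78 (dimensionless)

46.78 (dimensionless)


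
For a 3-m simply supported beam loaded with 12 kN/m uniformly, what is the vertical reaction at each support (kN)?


Total load = w * L = 12 * 3 = 36 kN
By symmetry, each reaction R = total / 2 = 36 / 2 = 18.0 kN

18.0 kN


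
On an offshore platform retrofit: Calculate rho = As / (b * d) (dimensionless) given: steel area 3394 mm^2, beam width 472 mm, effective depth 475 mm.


rho = As / (b * d)
= 3394 / (472 * 475)
= 3394 / 224200
= 0.015138 (dimensionless)

0.015138 (dimensionless)


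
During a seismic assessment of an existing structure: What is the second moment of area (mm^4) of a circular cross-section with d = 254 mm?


r = d / 2 = 254 / 2 = 127.0 mm
I = pi * r^4 / 4 = pi * 127.0^4 / 4
= 204317123.26 mm^4

204317123.26 mm^4


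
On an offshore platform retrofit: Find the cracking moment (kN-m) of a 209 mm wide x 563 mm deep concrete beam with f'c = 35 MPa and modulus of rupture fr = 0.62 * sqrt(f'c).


fr = 0.62 * sqrt(35) = 0.62 * 5.9161 = 3.668 MPa
I = 209 * 563^3 / 12 = 3108065943.58 mm^4
y_t = 281.5 mm
M_cr = fr * I / y_t = 3.668 * 3108065943.58 / 281.5 N-mm
= 40.4984 kN-m

40.4984 kN-m


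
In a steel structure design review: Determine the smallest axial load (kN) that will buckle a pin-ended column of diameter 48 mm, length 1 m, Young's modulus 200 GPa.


I = pi * d^4 / 64 = 260576.26 mm^4
L = 1000.0 mm
P_cr = pi^2 * E * I / L^2
= 9.8696 * 200000.0 * 260576.26 / 1000.0^2
= 514356.92 N = 514.3569 kN

514.3569 kN


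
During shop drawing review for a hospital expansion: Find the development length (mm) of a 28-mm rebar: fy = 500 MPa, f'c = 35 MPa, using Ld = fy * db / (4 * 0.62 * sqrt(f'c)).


Ld = (fy * db) / (4 * 0.62 * sqrt(f'c))
= (500 * 28) / (4 * 0.62 * sqrt(35))
= 14000 / 14.6719
= 954.21 mm

954.21 mm


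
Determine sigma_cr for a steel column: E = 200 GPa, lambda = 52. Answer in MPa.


sigma_cr = pi^2 * E / lambda^2
= 9.8696 * 200000.0 / 52^2
= 9.8696 * 200000.0 / 2704
= 730.0003 MPa

730.0003 MPa


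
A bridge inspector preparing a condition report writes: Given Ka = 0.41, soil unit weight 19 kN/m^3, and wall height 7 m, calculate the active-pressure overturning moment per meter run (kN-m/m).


Pa = 0.5 * Ka * gamma * H^2
= 0.5 * 0.41 * 19 * 7^2
= 190.855 kN/m
Arm = H / 3 = 7 / 3 = 2.3333 m
Mo = Pa * arm = Pa * H / 3 = 190.855 * 7 / 3 = 445.3283 kN-m/m

445.3283 kN-m/m


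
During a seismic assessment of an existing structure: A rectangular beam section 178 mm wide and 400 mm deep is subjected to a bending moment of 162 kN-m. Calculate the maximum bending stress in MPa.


I = b * h^3 / 12 = 178 * 400^3 / 12 = 949333333.33 mm^4
y = h / 2 = 400 / 2 = 200.0 mm
M = 162 kN-m = 162000000.0 N-mm
sigma = M * y / I = 162000000.0 * 200.0 / 949333333.33
= 34.13 MPa

34.13 MPa


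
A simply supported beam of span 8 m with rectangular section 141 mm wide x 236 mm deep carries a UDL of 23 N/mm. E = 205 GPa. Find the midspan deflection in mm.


I = 141 * 236^3 / 12 = 154445008.0 mm^4
L = 8000.0 mm, w = 23 N/mm, E = 205000.0 MPa
delta = 5 * w * L^4 / (384 * E * I)
= 5 * 23 * 8000.0^4 / (384 * 205000.0 * 154445008.0)
= 38.7435 mm

38.7435 mm


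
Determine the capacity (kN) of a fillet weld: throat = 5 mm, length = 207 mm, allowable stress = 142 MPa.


Strength = throat * length * allowable stress
= 5 * 207 * 142 N
= 146970 N
= 146.97 kN

146.97 kN


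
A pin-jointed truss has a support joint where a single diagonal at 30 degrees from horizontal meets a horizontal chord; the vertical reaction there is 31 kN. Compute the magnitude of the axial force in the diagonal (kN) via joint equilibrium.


At the joint, only the diagonal has a vertical component, so vertical equilibrium gives:
F * sin(30) = 31
F = 31 / sin(30)
= 31 / 0.5
= 62.0 kN

62.0 kN


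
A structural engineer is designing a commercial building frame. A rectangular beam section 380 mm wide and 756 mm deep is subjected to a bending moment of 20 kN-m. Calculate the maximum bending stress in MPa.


I = b * h^3 / 12 = 380 * 756^3 / 12 = 13682571840.0 mm^4
y = h / 2 = 756 / 2 = 378.0 mm
M = 20 kN-m = 20000000.0 N-mm
sigma = M * y / I = 20000000.0 * 378.0 / 13682571840.0
= 0.55 MPa

0.55 MPa


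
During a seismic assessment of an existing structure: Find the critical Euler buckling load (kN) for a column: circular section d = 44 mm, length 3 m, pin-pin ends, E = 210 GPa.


I = pi * d^4 / 64 = 183984.23 mm^4
L = 3000.0 mm
P_cr = pi^2 * E * I / L^2
= 9.8696 * 210000.0 * 183984.23 / 3000.0^2
= 42369.87 N = 42.3699 kN

42.3699 kN


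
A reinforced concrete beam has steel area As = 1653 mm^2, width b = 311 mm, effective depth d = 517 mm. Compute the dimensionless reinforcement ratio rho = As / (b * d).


rho = As / (b * d)
= 1653 / (311 * 517)
= 1653 / 160787
= 0.010281 (dimensionless)

0.010281 (dimensionless)


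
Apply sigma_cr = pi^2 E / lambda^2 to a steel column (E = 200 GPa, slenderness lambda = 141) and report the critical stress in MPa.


sigma_cr = pi^2 * E / lambda^2
= 9.8696 * 200000.0 / 141^2
= 9.8696 * 200000.0 / 19881
= 99.2868 MPa

99.2868 MPa


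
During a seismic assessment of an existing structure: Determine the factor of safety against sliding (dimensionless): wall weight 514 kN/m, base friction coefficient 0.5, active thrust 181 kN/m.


Resisting force = mu * W = 0.5 * 514 = 257.0 kN/m
FOS = Resisting / Driving = 257.0 / 181
= 1.4199 (dimensionless)

1.4199 (dimensionless)


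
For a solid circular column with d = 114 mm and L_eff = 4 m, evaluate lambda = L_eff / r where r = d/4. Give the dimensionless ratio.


Radius of gyration r = d / 4 = 114 / 4 = 28.5 mm
L_eff = 4000.0 mm
Slenderness ratio = L / r = 4000.0 / 28.5 = 140.35 (dimensionless)

140.35 (dimensionless)


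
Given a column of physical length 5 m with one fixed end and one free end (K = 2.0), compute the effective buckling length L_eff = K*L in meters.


L_eff = K * L
= 2.0 * 5
= 10.0 m

10.0 m


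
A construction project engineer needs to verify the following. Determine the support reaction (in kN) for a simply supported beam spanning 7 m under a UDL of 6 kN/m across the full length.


Total load = w * L = 6 * 7 = 42 kN
By symmetry, each reaction R = total / 2 = 42 / 2 = 21.0 kN

21.0 kN


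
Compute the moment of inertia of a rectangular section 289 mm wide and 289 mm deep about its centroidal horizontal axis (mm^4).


I = b * h^3 / 12
= 289 * 289^3 / 12
= 289 * 24137569 / 12
= 581313120.08 mm^4

581313120.08 mm^4


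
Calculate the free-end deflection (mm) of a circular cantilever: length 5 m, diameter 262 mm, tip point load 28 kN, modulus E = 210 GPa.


I = pi * d^4 / 64 = pi * 262^4 / 64 = 231299697.07 mm^4
L = 5000.0 mm, P = 28000.0 N, E = 210000.0 MPa
delta = P * L^3 / (3 * E * I)
= 28000.0 * 5000.0^3 / (3 * 210000.0 * 231299697.07)
= 24.0189 mm

24.0189 mm


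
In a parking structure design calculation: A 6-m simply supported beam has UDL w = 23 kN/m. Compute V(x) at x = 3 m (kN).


R_A = w * L / 2 = 23 * 6 / 2 = 69.0 kN
V(x) = R_A - w * x = 69.0 - 23 * 3
= 0.0 kN

0.0 kN


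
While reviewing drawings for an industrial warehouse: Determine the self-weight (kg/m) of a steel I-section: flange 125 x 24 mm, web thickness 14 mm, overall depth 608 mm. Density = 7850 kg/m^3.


A_flanges = 2 * 125 * 24 = 6000 mm^2
A_web = (608 - 2 * 24) * 14 = 7840 mm^2
A_total = 6000 + 7840 = 13840 mm^2 = 0.013840 m^2
Weight = rho * A = 7850 * 0.013840 = 108.644 kg/m

108.644 kg/m


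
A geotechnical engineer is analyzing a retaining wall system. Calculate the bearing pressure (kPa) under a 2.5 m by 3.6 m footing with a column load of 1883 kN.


A = 2.5 * 3.6 = 9.0 m^2
q = P / A = 1883 / 9.0
= 209.2222 kPa

209.2222 kPa


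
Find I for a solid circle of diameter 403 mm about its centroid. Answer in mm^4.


r = d / 2 = 403 / 2 = 201.5 mm
I = pi * r^4 / 4 = pi * 201.5^4 / 4
= 1294762412.84 mm^4

1294762412.84 mm^4


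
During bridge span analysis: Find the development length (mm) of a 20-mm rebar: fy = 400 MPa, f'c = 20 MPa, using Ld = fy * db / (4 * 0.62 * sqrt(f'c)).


Ld = (fy * db) / (4 * 0.62 * sqrt(f'c))
= (400 * 20) / (4 * 0.62 * sqrt(20))
= 8000 / 11.0909
= 721.31 mm

721.31 mm


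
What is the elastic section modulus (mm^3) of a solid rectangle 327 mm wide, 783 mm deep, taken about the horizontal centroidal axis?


S = b * h^2 / 6
= 327 * 783^2 / 6
= 327 * 613089 / 6
= 33413350.5 mm^3

33413350.5 mm^3


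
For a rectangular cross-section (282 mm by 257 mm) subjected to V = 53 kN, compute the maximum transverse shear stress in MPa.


A = b * h = 282 * 257 = 72474 mm^2
V = 53 kN = 53000.0 N
tau_max = 1.5 * V / A = 1.5 * 53000.0 / 72474
= 1.0969 MPa

1.0969 MPa


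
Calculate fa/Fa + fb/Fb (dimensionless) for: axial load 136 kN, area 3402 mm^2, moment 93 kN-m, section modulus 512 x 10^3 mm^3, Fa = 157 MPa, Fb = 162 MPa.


f_a = P / A = 136000.0 / 3402 = 39.9765 MPa
f_b = M / S = 93000000.0 / 512000.0 = 181.6406 MPa
Ratio = f_a / Fa + f_b / Fb
= 39.9765 / 157 + 181.6406 / 162
= 1.3759 (dimensionless)

1.3759 (dimensionless)


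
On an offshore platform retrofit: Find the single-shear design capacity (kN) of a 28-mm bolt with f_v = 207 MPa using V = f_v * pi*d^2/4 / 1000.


A = pi * d^2 / 4 = pi * 28^2 / 4 = 615.7522 mm^2
V = f_v * A / 1000 = 207 * 615.7522 / 1000
= 127.4607 kN

127.4607 kN


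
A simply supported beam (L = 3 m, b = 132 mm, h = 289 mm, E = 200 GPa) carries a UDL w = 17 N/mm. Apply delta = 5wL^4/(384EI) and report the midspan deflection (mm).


I = 132 * 289^3 / 12 = 265513259.0 mm^4
L = 3000.0 mm, w = 17 N/mm, E = 200000.0 MPa
delta = 5 * w * L^4 / (384 * E * I)
= 5 * 17 * 3000.0^4 / (384 * 200000.0 * 265513259.0)
= 0.3376 mm

0.3376 mm


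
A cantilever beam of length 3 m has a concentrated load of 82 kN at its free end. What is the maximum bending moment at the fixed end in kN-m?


For a cantilever with a point load at the free end:
M_max = P * L = 82 * 3 = 246 kN-m

246 kN-m


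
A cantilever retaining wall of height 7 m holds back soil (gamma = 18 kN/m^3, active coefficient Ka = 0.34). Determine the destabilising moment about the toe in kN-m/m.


Pa = 0.5 * Ka * gamma * H^2
= 0.5 * 0.34 * 18 * 7^2
= 149.94 kN/m
Arm = H / 3 = 7 / 3 = 2.3333 m
Mo = Pa * arm = Pa * H / 3 = 149.94 * 7 / 3 = 349.86 kN-m/m

349.86 kN-m/m


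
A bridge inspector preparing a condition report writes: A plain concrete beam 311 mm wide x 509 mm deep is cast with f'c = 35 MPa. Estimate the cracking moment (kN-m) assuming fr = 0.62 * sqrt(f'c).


fr = 0.62 * sqrt(35) = 0.62 * 5.9161 = 3.668 MPa
I = 311 * 509^3 / 12 = 3417688601.58 mm^4
y_t = 254.5 mm
M_cr = fr * I / y_t = 3.668 * 3417688601.58 / 254.5 N-mm
= 49.2573 kN-m

49.2573 kN-m


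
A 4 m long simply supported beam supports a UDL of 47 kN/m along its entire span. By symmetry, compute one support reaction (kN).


Total load = w * L = 47 * 4 = 188 kN
By symmetry, each reaction R = total / 2 = 188 / 2 = 94.0 kN

94.0 kN


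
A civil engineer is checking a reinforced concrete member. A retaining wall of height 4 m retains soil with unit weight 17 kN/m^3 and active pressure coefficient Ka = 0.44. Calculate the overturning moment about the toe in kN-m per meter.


Pa = 0.5 * Ka * gamma * H^2
= 0.5 * 0.44 * 17 * 4^2
= 59.84 kN/m
Arm = H / 3 = 4 / 3 = 1.3333 m
Mo = Pa * arm = Pa * H / 3 = 59.84 * 4 / 3 = 79.7867 kN-m/m

79.7867 kN-m/m


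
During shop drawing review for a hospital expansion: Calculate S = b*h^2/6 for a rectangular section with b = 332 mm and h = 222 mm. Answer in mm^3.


S = b * h^2 / 6
= 332 * 222^2 / 6
= 332 * 49284 / 6
= 2727048.0 mm^3

2727048.0 mm^3


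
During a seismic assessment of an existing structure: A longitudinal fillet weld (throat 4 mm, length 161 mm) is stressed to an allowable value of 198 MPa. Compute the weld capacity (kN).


Strength = throat * length * allowable stress
= 4 * 161 * 198 N
= 127512 N
= 127.51 kN

127.51 kN


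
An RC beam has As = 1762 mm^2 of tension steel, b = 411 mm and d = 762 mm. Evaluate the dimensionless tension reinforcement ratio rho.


rho = As / (b * d)
= 1762 / (411 * 762)
= 1762 / 313182
= 0.005626 (dimensionless)

0.005626 (dimensionless)


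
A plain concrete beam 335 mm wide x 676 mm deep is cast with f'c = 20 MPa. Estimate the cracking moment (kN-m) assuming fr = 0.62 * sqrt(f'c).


fr = 0.62 * sqrt(20) = 0.62 * 4.4721 = 2.7727 MPa
I = 335 * 676^3 / 12 = 8623898746.67 mm^4
y_t = 338.0 mm
M_cr = fr * I / y_t = 2.7727 * 8623898746.67 / 338.0 N-mm
= 70.7447 kN-m

70.7447 kN-m


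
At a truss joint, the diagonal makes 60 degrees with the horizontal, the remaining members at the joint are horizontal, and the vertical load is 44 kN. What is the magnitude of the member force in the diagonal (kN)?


At the joint, only the diagonal has a vertical component, so vertical equilibrium gives:
F * sin(60) = 44
F = 44 / sin(60)
= 44 / 0.866025
= 50.81 kN

50.81 kN


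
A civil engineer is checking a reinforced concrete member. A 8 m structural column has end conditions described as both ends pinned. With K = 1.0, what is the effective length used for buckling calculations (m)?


L_eff = K * L
= 1.0 * 8
= 8.0 m

8.0 m


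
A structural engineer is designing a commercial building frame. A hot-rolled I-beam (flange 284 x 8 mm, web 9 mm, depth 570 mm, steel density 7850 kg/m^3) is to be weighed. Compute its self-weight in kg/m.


A_flanges = 2 * 284 * 8 = 4544 mm^2
A_web = (570 - 2 * 8) * 9 = 4986 mm^2
A_total = 4544 + 4986 = 9530 mm^2 = 0.009530 m^2
Weight = rho * A = 7850 * 0.009530 = 74.8105 kg/m

74.8105 kg/m


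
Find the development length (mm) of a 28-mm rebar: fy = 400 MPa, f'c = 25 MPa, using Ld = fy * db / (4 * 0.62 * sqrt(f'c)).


Ld = (fy * db) / (4 * 0.62 * sqrt(f'c))
= (400 * 28) / (4 * 0.62 * sqrt(25))
= 11200 / 12.4
= 903.23 mm

903.23 mm


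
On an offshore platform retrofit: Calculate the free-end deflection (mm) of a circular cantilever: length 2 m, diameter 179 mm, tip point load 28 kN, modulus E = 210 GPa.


I = pi * d^4 / 64 = pi * 179^4 / 64 = 50394370.27 mm^4
L = 2000.0 mm, P = 28000.0 N, E = 210000.0 MPa
delta = P * L^3 / (3 * E * I)
= 28000.0 * 2000.0^3 / (3 * 210000.0 * 50394370.27)
= 7.0555 mm

7.0555 mm


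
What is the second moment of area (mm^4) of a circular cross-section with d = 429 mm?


r = d / 2 = 429 / 2 = 214.5 mm
I = pi * r^4 / 4 = pi * 214.5^4 / 4
= 1662643226.73 mm^4

1662643226.73 mm^4


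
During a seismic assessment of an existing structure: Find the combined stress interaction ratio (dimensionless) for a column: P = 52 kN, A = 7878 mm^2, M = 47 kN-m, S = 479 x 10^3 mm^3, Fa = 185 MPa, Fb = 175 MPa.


f_a = P / A = 52000.0 / 7878 = 6.6007 MPa
f_b = M / S = 47000000.0 / 479000.0 = 98.1211 MPa
Ratio = f_a / Fa + f_b / Fb
= 6.6007 / 185 + 98.1211 / 175
= 0.5964 (dimensionless)

0.5964 (dimensionless)


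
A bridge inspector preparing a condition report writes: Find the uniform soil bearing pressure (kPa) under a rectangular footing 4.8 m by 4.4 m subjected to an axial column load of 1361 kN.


A = 4.8 * 4.4 = 21.12 m^2
q = P / A = 1361 / 21.12
= 64.4413 kPa

64.4413 kPa


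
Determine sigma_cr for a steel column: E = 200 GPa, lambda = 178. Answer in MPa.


sigma_cr = pi^2 * E / lambda^2
= 9.8696 * 200000.0 / 178^2
= 9.8696 * 200000.0 / 31684
= 62.3002 MPa

62.3002 MPa


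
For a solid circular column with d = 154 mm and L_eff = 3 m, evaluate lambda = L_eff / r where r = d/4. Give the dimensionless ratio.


Radius of gyration r = d / 4 = 154 / 4 = 38.5 mm
L_eff = 3000.0 mm
Slenderness ratio = L / r = 3000.0 / 38.5 = 77.92 (dimensionless)

77.92 (dimensionless)


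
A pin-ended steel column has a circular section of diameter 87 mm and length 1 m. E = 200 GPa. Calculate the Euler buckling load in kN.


I = pi * d^4 / 64 = 2812204.57 mm^4
L = 1000.0 mm
P_cr = pi^2 * E * I / L^2
= 9.8696 * 200000.0 * 2812204.57 / 1000.0^2
= 5551069.31 N = 5551.0693 kN

5551.0693 kN


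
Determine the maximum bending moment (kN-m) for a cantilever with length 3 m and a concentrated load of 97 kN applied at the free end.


For a cantilever with a point load at the free end:
M_max = P * L = 97 * 3 = 291 kN-m

291 kN-m


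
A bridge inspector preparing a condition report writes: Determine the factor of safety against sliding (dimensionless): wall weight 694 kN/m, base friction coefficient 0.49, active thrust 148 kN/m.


Resisting force = mu * W = 0.49 * 694 = 340.06 kN/m
FOS = Resisting / Driving = 340.06 / 148
= 2.2977 (dimensionless)

2.2977 (dimensionless)


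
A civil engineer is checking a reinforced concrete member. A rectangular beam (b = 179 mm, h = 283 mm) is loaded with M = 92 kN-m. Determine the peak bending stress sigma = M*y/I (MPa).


I = b * h^3 / 12 = 179 * 283^3 / 12 = 338089039.42 mm^4
y = h / 2 = 283 / 2 = 141.5 mm
M = 92 kN-m = 92000000.0 N-mm
sigma = M * y / I = 92000000.0 * 141.5 / 338089039.42
= 38.5 MPa

38.5 MPa


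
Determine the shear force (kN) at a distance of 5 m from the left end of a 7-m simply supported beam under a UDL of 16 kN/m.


R_A = w * L / 2 = 16 * 7 / 2 = 56.0 kN
V(x) = R_A - w * x = 56.0 - 16 * 5
= -24.0 kN

-24.0 kN


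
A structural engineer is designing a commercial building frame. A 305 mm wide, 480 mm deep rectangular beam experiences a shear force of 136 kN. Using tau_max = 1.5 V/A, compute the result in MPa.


A = b * h = 305 * 480 = 146400 mm^2
V = 136 kN = 136000.0 N
tau_max = 1.5 * V / A = 1.5 * 136000.0 / 146400
= 1.3934 MPa

1.3934 MPa


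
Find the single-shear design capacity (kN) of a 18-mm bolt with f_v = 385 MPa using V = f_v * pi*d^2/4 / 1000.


A = pi * d^2 / 4 = pi * 18^2 / 4 = 254.469 mm^2
V = f_v * A / 1000 = 385 * 254.469 / 1000
= 97.9706 kN

97.9706 kN


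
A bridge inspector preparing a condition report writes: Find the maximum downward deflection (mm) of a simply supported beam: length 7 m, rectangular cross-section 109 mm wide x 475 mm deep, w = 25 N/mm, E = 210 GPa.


I = 109 * 475^3 / 12 = 973477864.58 mm^4
L = 7000.0 mm, w = 25 N/mm, E = 210000.0 MPa
delta = 5 * w * L^4 / (384 * E * I)
= 5 * 25 * 7000.0^4 / (384 * 210000.0 * 973477864.58)
= 3.8232 mm

3.8232 mm


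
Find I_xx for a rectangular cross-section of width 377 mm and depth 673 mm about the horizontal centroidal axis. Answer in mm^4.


I = b * h^3 / 12
= 377 * 673^3 / 12
= 377 * 304821217 / 12
= 9576466567.42 mm^4

9576466567.42 mm^4


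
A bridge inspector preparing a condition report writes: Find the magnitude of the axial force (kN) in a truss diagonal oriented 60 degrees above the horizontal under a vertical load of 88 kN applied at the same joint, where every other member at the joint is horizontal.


At the joint, only the diagonal has a vertical component, so vertical equilibrium gives:
F * sin(60) = 88
F = 88 / sin(60)
= 88 / 0.866025
= 101.61 kN

101.61 kN


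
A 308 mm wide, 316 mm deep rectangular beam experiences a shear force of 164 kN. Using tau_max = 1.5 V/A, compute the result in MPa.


A = b * h = 308 * 316 = 97328 mm^2
V = 164 kN = 164000.0 N
tau_max = 1.5 * V / A = 1.5 * 164000.0 / 97328
= 2.5275 MPa

2.5275 MPa


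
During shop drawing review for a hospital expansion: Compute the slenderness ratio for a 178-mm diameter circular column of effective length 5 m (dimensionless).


Radius of gyration r = d / 4 = 178 / 4 = 44.5 mm
L_eff = 5000.0 mm
Slenderness ratio = L / r = 5000.0 / 44.5 = 112.36 (dimensionless)

112.36 (dimensionless)


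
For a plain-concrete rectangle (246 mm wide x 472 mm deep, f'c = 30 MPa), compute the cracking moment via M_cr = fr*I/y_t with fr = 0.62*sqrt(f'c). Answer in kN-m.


fr = 0.62 * sqrt(30) = 0.62 * 5.4772 = 3.3959 MPa
I = 246 * 472^3 / 12 = 2155657984.0 mm^4
y_t = 236.0 mm
M_cr = fr * I / y_t = 3.3959 * 2155657984.0 / 236.0 N-mm
= 31.0185 kN-m

31.0185 kN-m


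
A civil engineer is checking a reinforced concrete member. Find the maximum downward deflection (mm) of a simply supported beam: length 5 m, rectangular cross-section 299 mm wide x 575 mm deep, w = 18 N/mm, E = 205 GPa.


I = 299 * 575^3 / 12 = 4736891927.08 mm^4
L = 5000.0 mm, w = 18 N/mm, E = 205000.0 MPa
delta = 5 * w * L^4 / (384 * E * I)
= 5 * 18 * 5000.0^4 / (384 * 205000.0 * 4736891927.08)
= 0.1508 mm

0.1508 mm


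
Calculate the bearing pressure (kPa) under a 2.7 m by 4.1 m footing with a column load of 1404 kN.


A = 2.7 * 4.1 = 11.07 m^2
q = P / A = 1404 / 11.07
= 126.8293 kPa

126.8293 kPa


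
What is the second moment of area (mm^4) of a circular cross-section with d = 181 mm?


r = d / 2 = 181 / 2 = 90.5 mm
I = pi * r^4 / 4 = pi * 90.5^4 / 4
= 52684662.0 mm^4

52684662.0 mm^4


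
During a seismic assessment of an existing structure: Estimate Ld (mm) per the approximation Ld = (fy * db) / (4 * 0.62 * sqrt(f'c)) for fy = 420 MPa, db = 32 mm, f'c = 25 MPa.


Ld = (fy * db) / (4 * 0.62 * sqrt(f'c))
= (420 * 32) / (4 * 0.62 * sqrt(25))
= 13440 / 12.4
= 1083.87 mm

1083.87 mm


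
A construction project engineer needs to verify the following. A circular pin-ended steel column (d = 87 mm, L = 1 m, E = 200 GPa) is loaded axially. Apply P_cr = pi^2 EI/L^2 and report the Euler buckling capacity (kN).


I = pi * d^4 / 64 = 2812204.57 mm^4
L = 1000.0 mm
P_cr = pi^2 * E * I / L^2
= 9.8696 * 200000.0 * 2812204.57 / 1000.0^2
= 5551069.31 N = 5551.0693 kN

5551.0693 kN


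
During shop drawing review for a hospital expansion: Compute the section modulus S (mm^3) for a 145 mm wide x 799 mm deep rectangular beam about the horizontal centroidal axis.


S = b * h^2 / 6
= 145 * 799^2 / 6
= 145 * 638401 / 6
= 15428024.17 mm^3

15428024.17 mm^3


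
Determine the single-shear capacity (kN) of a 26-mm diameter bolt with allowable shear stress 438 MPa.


A = pi * d^2 / 4 = pi * 26^2 / 4 = 530.9292 mm^2
V = f_v * A / 1000 = 438 * 530.9292 / 1000
= 232.547 kN

232.547 kN


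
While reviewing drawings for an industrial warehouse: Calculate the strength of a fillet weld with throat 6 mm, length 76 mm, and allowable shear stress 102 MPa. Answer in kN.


Strength = throat * length * allowable stress
= 6 * 76 * 102 N
= 46512 N
= 46.51 kN

46.51 kN


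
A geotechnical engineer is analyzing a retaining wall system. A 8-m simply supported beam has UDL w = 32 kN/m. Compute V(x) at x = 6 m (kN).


R_A = w * L / 2 = 32 * 8 / 2 = 128.0 kN
V(x) = R_A - w * x = 128.0 - 32 * 6
= -64.0 kN

-64.0 kN


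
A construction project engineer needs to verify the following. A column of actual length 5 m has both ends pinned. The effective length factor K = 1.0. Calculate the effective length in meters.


L_eff = K * L
= 1.0 * 5
= 5.0 m

5.0 m


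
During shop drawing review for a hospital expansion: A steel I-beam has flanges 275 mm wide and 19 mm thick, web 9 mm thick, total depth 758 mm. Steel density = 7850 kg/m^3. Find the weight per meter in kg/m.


A_flanges = 2 * 275 * 19 = 10450 mm^2
A_web = (758 - 2 * 19) * 9 = 6480 mm^2
A_total = 10450 + 6480 = 16930 mm^2 = 0.016930 m^2
Weight = rho * A = 7850 * 0.016930 = 132.9005 kg/m

132.9005 kg/m


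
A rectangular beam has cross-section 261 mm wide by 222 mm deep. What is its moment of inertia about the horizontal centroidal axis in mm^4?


I = b * h^3 / 12
= 261 * 222^3 / 12
= 261 * 10941048 / 12
= 237967794.0 mm^4

237967794.0 mm^4


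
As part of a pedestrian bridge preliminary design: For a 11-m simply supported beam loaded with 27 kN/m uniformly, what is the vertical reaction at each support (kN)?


Total load = w * L = 27 * 11 = 297 kN
By symmetry, each reaction R = total / 2 = 297 / 2 = 148.5 kN

148.5 kN


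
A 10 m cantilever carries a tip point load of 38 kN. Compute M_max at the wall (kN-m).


For a cantilever with a point load at the free end:
M_max = P * L = 38 * 10 = 380 kN-m

380 kN-m


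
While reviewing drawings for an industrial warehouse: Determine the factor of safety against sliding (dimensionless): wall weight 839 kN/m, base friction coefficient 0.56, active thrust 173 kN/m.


Resisting force = mu * W = 0.56 * 839 = 469.84 kN/m
FOS = Resisting / Driving = 469.84 / 173
= 2.7158 (dimensionless)

2.7158 (dimensionless)


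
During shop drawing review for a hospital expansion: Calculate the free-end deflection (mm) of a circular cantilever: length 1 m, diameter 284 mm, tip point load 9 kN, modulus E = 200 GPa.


I = pi * d^4 / 64 = pi * 284^4 / 64 = 319332601.38 mm^4
L = 1000.0 mm, P = 9000.0 N, E = 200000.0 MPa
delta = P * L^3 / (3 * E * I)
= 9000.0 * 1000.0^3 / (3 * 200000.0 * 319332601.38)
= 0.047 mm

0.047 mm


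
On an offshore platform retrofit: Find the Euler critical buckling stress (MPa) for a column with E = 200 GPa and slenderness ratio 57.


sigma_cr = pi^2 * E / lambda^2
= 9.8696 * 200000.0 / 57^2
= 9.8696 * 200000.0 / 3249
= 607.5472 MPa

607.5472 MPa


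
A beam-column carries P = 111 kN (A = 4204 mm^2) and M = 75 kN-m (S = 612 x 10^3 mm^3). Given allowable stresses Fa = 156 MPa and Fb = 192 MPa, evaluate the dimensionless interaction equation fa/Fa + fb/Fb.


f_a = P / A = 111000.0 / 4204 = 26.4034 MPa
f_b = M / S = 75000000.0 / 612000.0 = 122.549 MPa
Ratio = f_a / Fa + f_b / Fb
= 26.4034 / 156 + 122.549 / 192
= 0.8075 (dimensionless)

0.8075 (dimensionless)


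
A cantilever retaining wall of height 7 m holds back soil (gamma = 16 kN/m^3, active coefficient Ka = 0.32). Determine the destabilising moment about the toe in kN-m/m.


Pa = 0.5 * Ka * gamma * H^2
= 0.5 * 0.32 * 16 * 7^2
= 125.44 kN/m
Arm = H / 3 = 7 / 3 = 2.3333 m
Mo = Pa * arm = Pa * H / 3 = 125.44 * 7 / 3 = 292.6933 kN-m/m

292.6933 kN-m/m


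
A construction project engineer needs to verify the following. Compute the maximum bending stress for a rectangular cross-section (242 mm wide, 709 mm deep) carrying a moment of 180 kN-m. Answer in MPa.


I = b * h^3 / 12 = 242 * 709^3 / 12 = 7187416718.17 mm^4
y = h / 2 = 709 / 2 = 354.5 mm
M = 180 kN-m = 180000000.0 N-mm
sigma = M * y / I = 180000000.0 * 354.5 / 7187416718.17
= 8.88 MPa

8.88 MPa


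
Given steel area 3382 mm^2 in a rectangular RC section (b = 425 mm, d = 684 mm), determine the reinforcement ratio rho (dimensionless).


rho = As / (b * d)
= 3382 / (425 * 684)
= 3382 / 290700
= 0.011634 (dimensionless)

0.011634 (dimensionless)


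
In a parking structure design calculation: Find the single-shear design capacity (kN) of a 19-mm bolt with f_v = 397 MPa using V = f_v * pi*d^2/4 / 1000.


A = pi * d^2 / 4 = pi * 19^2 / 4 = 283.5287 mm^2
V = f_v * A / 1000 = 397 * 283.5287 / 1000
= 112.5609 kN

112.5609 kN


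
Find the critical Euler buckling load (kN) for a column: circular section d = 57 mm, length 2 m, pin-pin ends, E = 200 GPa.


I = pi * d^4 / 64 = 518166.49 mm^4
L = 2000.0 mm
P_cr = pi^2 * E * I / L^2
= 9.8696 * 200000.0 * 518166.49 / 2000.0^2
= 255704.91 N = 255.7049 kN

255.7049 kN


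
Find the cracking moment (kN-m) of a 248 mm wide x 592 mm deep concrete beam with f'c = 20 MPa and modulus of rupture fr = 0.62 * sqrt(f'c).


fr = 0.62 * sqrt(20) = 0.62 * 4.4721 = 2.7727 MPa
I = 248 * 592^3 / 12 = 4287810218.67 mm^4
y_t = 296.0 mm
M_cr = fr * I / y_t = 2.7727 * 4287810218.67 / 296.0 N-mm
= 40.1653 kN-m

40.1653 kN-m


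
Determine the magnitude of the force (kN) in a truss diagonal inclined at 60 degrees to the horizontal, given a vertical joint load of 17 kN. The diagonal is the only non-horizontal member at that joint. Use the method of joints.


At the joint, only the diagonal has a vertical component, so vertical equilibrium gives:
F * sin(60) = 17
F = 17 / sin(60)
= 17 / 0.866025
= 19.63 kN

19.63 kN


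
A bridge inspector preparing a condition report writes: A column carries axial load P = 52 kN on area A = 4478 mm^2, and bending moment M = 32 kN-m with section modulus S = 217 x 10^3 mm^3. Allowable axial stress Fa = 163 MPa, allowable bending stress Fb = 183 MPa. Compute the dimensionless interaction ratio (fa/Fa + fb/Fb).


f_a = P / A = 52000.0 / 4478 = 11.6123 MPa
f_b = M / S = 32000000.0 / 217000.0 = 147.4654 MPa
Ratio = f_a / Fa + f_b / Fb
= 11.6123 / 163 + 147.4654 / 183
= 0.8771 (dimensionless)

0.8771 (dimensionless)
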